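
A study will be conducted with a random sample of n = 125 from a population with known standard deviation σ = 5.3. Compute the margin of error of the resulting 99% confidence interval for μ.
Margin of error = 1.22

Margin of error = z* · σ/√n
= 2.576 · 5.3/√125
= 2.576 · 5.3/11.1803
= 1.22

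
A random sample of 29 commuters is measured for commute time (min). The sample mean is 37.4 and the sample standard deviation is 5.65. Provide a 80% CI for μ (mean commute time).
(36.02, 38.78)

t-interval (σ unknown):
df = n - 1 = 28
t* = 1.313 for 80% confidence

Margin of error = t* · s/√n = 1.313 · 5.65/√29 = 1.38

CI: (36.02, 38.78)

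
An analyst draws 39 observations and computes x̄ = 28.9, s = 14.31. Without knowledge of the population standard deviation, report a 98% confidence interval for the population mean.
(23.33, 34.47)

t-interval (σ unknown):
df = n - 1 = 38
t* = 2.429 for 98% confidence

Margin of error = t* · s/√n = 2.429 · 14.31/√39 = 5.57

CI: (23.33, 34.47)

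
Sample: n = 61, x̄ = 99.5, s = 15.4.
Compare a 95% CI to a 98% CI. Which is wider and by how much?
98% CI is wider by 1.54

df = 60
95% CI: t* = 2.000, (95.56, 103.44), width = 2 · t* · s/√n = 7.89
98% CI: t* = 2.390, (94.79, 104.21), width = 2 · t* · s/√n = 9.43

The 98% CI is wider by 9.43 - 7.89 = 1.54.
Higher confidence requires a wider interval.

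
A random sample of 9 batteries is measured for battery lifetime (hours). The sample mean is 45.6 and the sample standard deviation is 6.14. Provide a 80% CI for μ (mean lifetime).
(42.74, 48.46)

t-interval (σ unknown):
df = n - 1 = 8
t* = 1.397 for 80% confidence

Margin of error = t* · s/√n = 1.397 · 6.14/√9 = 2.86

CI: (42.74, 48.46)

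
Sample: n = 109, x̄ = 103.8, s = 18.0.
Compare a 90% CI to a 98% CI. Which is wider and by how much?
98% CI is wider by 2.42

df = 108
90% CI: t* = 1.659, (100.94, 106.66), width = 2 · t* · s/√n = 5.72
98% CI: t* = 2.361, (99.73, 107.87), width = 2 · t* · s/√n = 8.14

The 98% CI is wider by 8.14 - 5.72 = 2.42.
Higher confidence requires a wider interval.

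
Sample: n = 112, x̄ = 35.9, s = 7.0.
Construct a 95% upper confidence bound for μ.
μ ≤ 37.00

Upper bound (one-sided):
t* = 1.659 (one-sided for 95%)
Upper bound = x̄ + t* · s/√n = 35.9 + 1.659 · 7.0/√112 = 37.00

We are 95% confident that μ ≤ 37.00.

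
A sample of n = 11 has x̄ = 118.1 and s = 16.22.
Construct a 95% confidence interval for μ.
(107.20, 129.00)

t-interval (σ unknown):
df = n - 1 = 10
t* = 2.228 for 95% confidence

Margin of error = t* · s/√n = 2.228 · 16.22/√11 = 10.90

CI: (107.20, 129.00)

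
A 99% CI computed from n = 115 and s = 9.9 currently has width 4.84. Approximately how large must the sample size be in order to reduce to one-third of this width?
n ≈ 1035

CI width ∝ 1/√n
To reduce width by factor 3, need √n to grow by 3 → need 3² = 9 times as many samples.

Current: n = 115, width = 4.84
New: n = 1035, width ≈ 1.59

Width reduced by factor of 4.84/1.59 = 3.04.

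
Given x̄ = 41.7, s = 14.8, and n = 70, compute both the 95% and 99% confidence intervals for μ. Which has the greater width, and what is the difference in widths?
99% CI is wider by 2.31

df = 69
95% CI: t* = 1.995, (38.17, 45.23), width = 2 · t* · s/√n = 7.06
99% CI: t* = 2.649, (37.01, 46.39), width = 2 · t* · s/√n = 9.37

The 99% CI is wider by 9.37 - 7.06 = 2.31.
Higher confidence requires a wider interval.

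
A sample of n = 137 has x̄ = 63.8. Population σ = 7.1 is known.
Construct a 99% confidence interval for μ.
(62.24, 65.36)

z-interval (σ known):
z* = 2.576 for 99% confidence

Margin of error = z* · σ/√n = 2.576 · 7.1/√137 = 1.56

CI: (63.8 - 1.56, 63.8 + 1.56) = (62.24, 65.36)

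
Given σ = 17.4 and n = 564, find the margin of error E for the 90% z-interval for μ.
Margin of error = 1.21

Margin of error = z* · σ/√n
= 1.645 · 17.4/√564
= 1.645 · 17.4/23.7487
= 1.21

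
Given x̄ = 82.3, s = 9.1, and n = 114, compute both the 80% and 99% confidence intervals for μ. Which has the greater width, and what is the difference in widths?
99% CI is wider by 2.27

df = 113
80% CI: t* = 1.289, (81.20, 83.40), width = 2 · t* · s/√n = 2.20
99% CI: t* = 2.620, (80.07, 84.53), width = 2 · t* · s/√n = 4.47

The 99% CI is wider by 4.47 - 2.20 = 2.27.
Higher confidence requires a wider interval.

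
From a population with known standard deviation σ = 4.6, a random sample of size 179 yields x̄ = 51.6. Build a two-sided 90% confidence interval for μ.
(51.03, 52.17)

z-interval (σ known):
z* = 1.645 for 90% confidence

Margin of error = z* · σ/√n = 1.645 · 4.6/√179 = 0.57

CI: (51.6 - 0.57, 51.6 + 0.57) = (51.03, 52.17)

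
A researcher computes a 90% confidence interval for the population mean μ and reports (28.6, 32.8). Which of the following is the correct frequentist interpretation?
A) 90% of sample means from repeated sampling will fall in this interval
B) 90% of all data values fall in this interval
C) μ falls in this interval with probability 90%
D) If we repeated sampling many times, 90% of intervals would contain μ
D

A) Wrong — coverage applies to intervals containing μ, not to future x̄ values.
B) Wrong — a CI is about the parameter μ, not individual data values.
C) Wrong — μ is fixed; the randomness lives in the interval, not in μ.
D) Correct — this is the frequentist long-run coverage interpretation.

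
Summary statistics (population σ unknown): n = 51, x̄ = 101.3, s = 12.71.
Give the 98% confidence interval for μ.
(97.02, 105.58)

t-interval (σ unknown):
df = n - 1 = 50
t* = 2.403 for 98% confidence

Margin of error = t* · s/√n = 2.403 · 12.71/√51 = 4.28

CI: (97.02, 105.58)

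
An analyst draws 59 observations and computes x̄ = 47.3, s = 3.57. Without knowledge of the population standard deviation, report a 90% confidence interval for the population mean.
(46.52, 48.08)

t-interval (σ unknown):
df = n - 1 = 58
t* = 1.672 for 90% confidence

Margin of error = t* · s/√n = 1.672 · 3.57/√59 = 0.78

CI: (46.52, 48.08)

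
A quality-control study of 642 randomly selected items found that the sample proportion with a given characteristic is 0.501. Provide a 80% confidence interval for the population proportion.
(0.476, 0.526)

Proportion CI:
SE = √(p̂(1-p̂)/n) = √(0.501 · 0.499 / 642) = 0.01973

z* = 1.282
Margin = z* · SE = 1.282 · 0.01973 = 0.0253

CI: 0.501 ± 0.0253 = (0.476, 0.526)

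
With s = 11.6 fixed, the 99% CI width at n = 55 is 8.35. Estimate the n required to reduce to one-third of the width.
n ≈ 495

CI width ∝ 1/√n
To reduce width by factor 3, need √n to grow by 3 → need 3² = 9 times as many samples.

Current: n = 55, width = 8.35
New: n = 495, width ≈ 2.70

Width reduced by factor of 8.35/2.70 = 3.09.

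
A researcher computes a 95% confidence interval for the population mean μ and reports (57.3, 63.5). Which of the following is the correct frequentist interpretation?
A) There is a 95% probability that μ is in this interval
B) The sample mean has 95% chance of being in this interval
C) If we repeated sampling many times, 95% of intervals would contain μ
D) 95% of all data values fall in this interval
C

A) Wrong — μ is fixed; the randomness lives in the interval, not in μ.
B) Wrong — x̄ is observed and sits in the interval by construction.
C) Correct — this is the frequentist long-run coverage interpretation.
D) Wrong — a CI is about the parameter μ, not individual data values.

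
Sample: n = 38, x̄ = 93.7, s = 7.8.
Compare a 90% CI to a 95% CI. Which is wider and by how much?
95% CI is wider by 0.86

df = 37
90% CI: t* = 1.687, (91.57, 95.83), width = 2 · t* · s/√n = 4.27
95% CI: t* = 2.026, (91.14, 96.26), width = 2 · t* · s/√n = 5.13

The 95% CI is wider by 5.13 - 4.27 = 0.86.
Higher confidence requires a wider interval.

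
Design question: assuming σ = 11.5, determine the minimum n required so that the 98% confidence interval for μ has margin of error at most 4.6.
n ≥ 34

For margin E ≤ 4.6:
n ≥ (z* · σ / E)²
n ≥ (2.326 · 11.5 / 4.6)²
n ≥ 33.81

Minimum n = 34 (rounding up)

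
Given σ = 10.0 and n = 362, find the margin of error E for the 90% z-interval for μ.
Margin of error = 0.86

Margin of error = z* · σ/√n
= 1.645 · 10.0/√362
= 1.645 · 10.0/19.0263
= 0.86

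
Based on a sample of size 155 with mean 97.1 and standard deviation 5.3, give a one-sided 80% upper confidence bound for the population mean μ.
μ ≤ 97.46

Upper bound (one-sided):
t* = 0.844 (one-sided for 80%)
Upper bound = x̄ + t* · s/√n = 97.1 + 0.844 · 5.3/√155 = 97.46

We are 80% confident that μ ≤ 97.46.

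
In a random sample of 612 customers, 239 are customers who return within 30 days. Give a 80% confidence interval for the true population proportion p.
(0.365, 0.416)

Proportion CI:
p̂ = 239/612 = 0.39052
SE = √(p̂(1-p̂)/n) = √(0.39052 · 0.60948 / 612) = 0.01972

z* = 1.282
Margin = z* · SE = 1.282 · 0.01972 = 0.0253

CI: 0.39052 ± 0.0253 = (0.365, 0.416)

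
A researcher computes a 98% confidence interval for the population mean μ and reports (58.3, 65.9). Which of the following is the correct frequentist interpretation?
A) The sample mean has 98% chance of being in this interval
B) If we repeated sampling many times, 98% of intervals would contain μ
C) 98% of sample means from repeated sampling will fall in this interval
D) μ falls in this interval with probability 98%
B

A) Wrong — x̄ is observed and sits in the interval by construction.
B) Correct — this is the frequentist long-run coverage interpretation.
C) Wrong — coverage applies to intervals containing μ, not to future x̄ values.
D) Wrong — μ is fixed; the randomness lives in the interval, not in μ.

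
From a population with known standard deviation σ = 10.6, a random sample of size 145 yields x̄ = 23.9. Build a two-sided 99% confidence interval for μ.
(21.63, 26.17)

z-interval (σ known):
z* = 2.576 for 99% confidence

Margin of error = z* · σ/√n = 2.576 · 10.6/√145 = 2.27

CI: (23.9 - 2.27, 23.9 + 2.27) = (21.63, 26.17)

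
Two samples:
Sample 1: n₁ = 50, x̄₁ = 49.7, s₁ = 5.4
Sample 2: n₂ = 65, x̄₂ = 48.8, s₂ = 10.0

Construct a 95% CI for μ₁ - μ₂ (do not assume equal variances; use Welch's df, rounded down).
(-1.99, 3.79)

Difference: x̄₁ - x̄₂ = 0.90
SE = √(s₁²/n₁ + s₂²/n₂) = √(5.4²/50 + 10.0²/65) = 1.4566
df = 102.48 → 102 (Welch–Satterthwaite, rounded down)
t* = 1.983

CI: 0.90 ± 1.983 · 1.4566 = 0.90 ± 2.89 = (-1.99, 3.79)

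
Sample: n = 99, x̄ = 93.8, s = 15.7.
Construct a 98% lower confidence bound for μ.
μ ≥ 90.52

Lower bound (one-sided):
t* = 2.081 (one-sided for 98%)
Lower bound = x̄ - t* · s/√n = 93.8 - 2.081 · 15.7/√99 = 90.52

We are 98% confident that μ ≥ 90.52.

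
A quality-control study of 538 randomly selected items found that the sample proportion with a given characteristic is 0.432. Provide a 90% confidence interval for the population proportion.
(0.397, 0.467)

Proportion CI:
SE = √(p̂(1-p̂)/n) = √(0.432 · 0.568 / 538) = 0.02136

z* = 1.645
Margin = z* · SE = 1.645 · 0.02136 = 0.0351

CI: 0.432 ± 0.0351 = (0.397, 0.467)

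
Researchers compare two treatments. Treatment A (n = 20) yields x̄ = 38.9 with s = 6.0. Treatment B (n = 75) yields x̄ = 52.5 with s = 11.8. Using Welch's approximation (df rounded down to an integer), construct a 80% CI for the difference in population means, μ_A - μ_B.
(-16.08, -11.12)

Difference: x̄₁ - x̄₂ = -13.60
SE = √(s₁²/n₁ + s₂²/n₂) = √(6.0²/20 + 11.8²/75) = 1.9122
df = 61.58 → 61 (Welch–Satterthwaite, rounded down)
t* = 1.296

CI: -13.60 ± 1.296 · 1.9122 = -13.60 ± 2.48 = (-16.08, -11.12)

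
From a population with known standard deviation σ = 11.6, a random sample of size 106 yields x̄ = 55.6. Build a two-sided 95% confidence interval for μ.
(53.39, 57.81)

z-interval (σ known):
z* = 1.960 for 95% confidence

Margin of error = z* · σ/√n = 1.960 · 11.6/√106 = 2.21

CI: (55.6 - 2.21, 55.6 + 2.21) = (53.39, 57.81)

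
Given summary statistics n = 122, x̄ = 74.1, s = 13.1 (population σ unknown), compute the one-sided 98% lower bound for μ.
μ ≥ 71.64

Lower bound (one-sided):
t* = 2.076 (one-sided for 98%)
Lower bound = x̄ - t* · s/√n = 74.1 - 2.076 · 13.1/√122 = 71.64

We are 98% confident that μ ≥ 71.64.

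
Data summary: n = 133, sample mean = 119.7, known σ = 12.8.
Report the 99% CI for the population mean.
(116.84, 122.56)

z-interval (σ known):
z* = 2.576 for 99% confidence

Margin of error = z* · σ/√n = 2.576 · 12.8/√133 = 2.86

CI: (119.7 - 2.86, 119.7 + 2.86) = (116.84, 122.56)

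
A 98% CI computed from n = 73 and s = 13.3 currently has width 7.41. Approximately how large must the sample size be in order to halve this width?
n ≈ 292

CI width ∝ 1/√n
To reduce width by factor 2, need √n to grow by 2 → need 2² = 4 times as many samples.

Current: n = 73, width = 7.41
New: n = 292, width ≈ 3.64

Width reduced by factor of 7.41/3.64 = 2.04.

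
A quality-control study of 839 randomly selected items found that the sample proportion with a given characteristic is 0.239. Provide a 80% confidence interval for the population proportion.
(0.220, 0.258)

Proportion CI:
SE = √(p̂(1-p̂)/n) = √(0.239 · 0.761 / 839) = 0.01472

z* = 1.282
Margin = z* · SE = 1.282 · 0.01472 = 0.0189

CI: 0.239 ± 0.0189 = (0.220, 0.258)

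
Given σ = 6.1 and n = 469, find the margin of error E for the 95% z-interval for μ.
Margin of error = 0.55

Margin of error = z* · σ/√n
= 1.960 · 6.1/√469
= 1.960 · 6.1/21.6564
= 0.55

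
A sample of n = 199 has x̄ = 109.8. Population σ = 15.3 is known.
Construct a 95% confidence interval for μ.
(107.67, 111.93)

z-interval (σ known):
z* = 1.960 for 95% confidence

Margin of error = z* · σ/√n = 1.960 · 15.3/√199 = 2.13

CI: (109.8 - 2.13, 109.8 + 2.13) = (107.67, 111.93)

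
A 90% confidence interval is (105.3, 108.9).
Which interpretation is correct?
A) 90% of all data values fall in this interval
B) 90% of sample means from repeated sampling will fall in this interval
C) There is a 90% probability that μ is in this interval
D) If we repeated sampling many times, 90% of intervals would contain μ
D

A) Wrong — a CI is about the parameter μ, not individual data values.
B) Wrong — coverage applies to intervals containing μ, not to future x̄ values.
C) Wrong — μ is fixed; the randomness lives in the interval, not in μ.
D) Correct — this is the frequentist long-run coverage interpretation.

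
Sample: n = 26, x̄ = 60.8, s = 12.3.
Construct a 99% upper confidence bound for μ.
μ ≤ 66.79

Upper bound (one-sided):
t* = 2.485 (one-sided for 99%)
Upper bound = x̄ + t* · s/√n = 60.8 + 2.485 · 12.3/√26 = 66.79

We are 99% confident that μ ≤ 66.79.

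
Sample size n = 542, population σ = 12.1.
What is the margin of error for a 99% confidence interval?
Margin of error = 1.34

Margin of error = z* · σ/√n
= 2.576 · 12.1/√542
= 2.576 · 12.1/23.2809
= 1.34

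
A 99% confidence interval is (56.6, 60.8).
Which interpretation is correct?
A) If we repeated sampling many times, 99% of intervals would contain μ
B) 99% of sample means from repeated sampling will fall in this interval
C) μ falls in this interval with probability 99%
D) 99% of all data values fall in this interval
A

A) Correct — this is the frequentist long-run coverage interpretation.
B) Wrong — coverage applies to intervals containing μ, not to future x̄ values.
C) Wrong — μ is fixed; the randomness lives in the interval, not in μ.
D) Wrong — a CI is about the parameter μ, not individual data values.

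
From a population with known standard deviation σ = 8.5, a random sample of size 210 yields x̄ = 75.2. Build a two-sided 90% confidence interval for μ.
(74.24, 76.16)

z-interval (σ known):
z* = 1.645 for 90% confidence

Margin of error = z* · σ/√n = 1.645 · 8.5/√210 = 0.96

CI: (75.2 - 0.96, 75.2 + 0.96) = (74.24, 76.16)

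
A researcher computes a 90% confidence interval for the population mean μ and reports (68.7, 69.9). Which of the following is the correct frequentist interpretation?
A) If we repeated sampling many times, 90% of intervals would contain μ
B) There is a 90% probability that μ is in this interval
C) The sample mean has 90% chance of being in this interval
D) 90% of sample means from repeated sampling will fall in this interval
A

A) Correct — this is the frequentist long-run coverage interpretation.
B) Wrong — μ is fixed; the randomness lives in the interval, not in μ.
C) Wrong — x̄ is observed and sits in the interval by construction.
D) Wrong — coverage applies to intervals containing μ, not to future x̄ values.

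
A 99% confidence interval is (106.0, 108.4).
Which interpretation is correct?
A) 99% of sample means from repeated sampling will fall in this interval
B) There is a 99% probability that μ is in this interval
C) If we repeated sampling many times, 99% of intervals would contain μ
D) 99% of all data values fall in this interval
C

A) Wrong — coverage applies to intervals containing μ, not to future x̄ values.
B) Wrong — μ is fixed; the randomness lives in the interval, not in μ.
C) Correct — this is the frequentist long-run coverage interpretation.
D) Wrong — a CI is about the parameter μ, not individual data values.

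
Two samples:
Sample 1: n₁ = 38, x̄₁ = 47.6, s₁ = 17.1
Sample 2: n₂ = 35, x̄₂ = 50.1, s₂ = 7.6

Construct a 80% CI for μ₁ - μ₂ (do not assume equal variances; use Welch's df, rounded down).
(-6.47, 1.47)

Difference: x̄₁ - x̄₂ = -2.50
SE = √(s₁²/n₁ + s₂²/n₂) = √(17.1²/38 + 7.6²/35) = 3.0570
df = 51.97 → 51 (Welch–Satterthwaite, rounded down)
t* = 1.298

CI: -2.50 ± 1.298 · 3.0570 = -2.50 ± 3.97 = (-6.47, 1.47)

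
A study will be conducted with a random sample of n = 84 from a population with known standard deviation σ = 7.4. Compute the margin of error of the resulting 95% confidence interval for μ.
Margin of error = 1.58

Margin of error = z* · σ/√n
= 1.960 · 7.4/√84
= 1.960 · 7.4/9.1652
= 1.58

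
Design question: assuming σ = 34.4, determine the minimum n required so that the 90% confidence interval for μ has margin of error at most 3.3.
n ≥ 295

For margin E ≤ 3.3:
n ≥ (z* · σ / E)²
n ≥ (1.645 · 34.4 / 3.3)²
n ≥ 294.05

Minimum n = 295 (rounding up)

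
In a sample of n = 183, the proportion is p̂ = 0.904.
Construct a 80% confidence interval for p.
(0.876, 0.932)

Proportion CI:
SE = √(p̂(1-p̂)/n) = √(0.904 · 0.096 / 183) = 0.02178

z* = 1.282
Margin = z* · SE = 1.282 · 0.02178 = 0.0279

CI: 0.904 ± 0.0279 = (0.876, 0.932)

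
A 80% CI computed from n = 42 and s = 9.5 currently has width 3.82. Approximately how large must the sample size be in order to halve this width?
n ≈ 168

CI width ∝ 1/√n
To reduce width by factor 2, need √n to grow by 2 → need 2² = 4 times as many samples.

Current: n = 42, width = 3.82
New: n = 168, width ≈ 1.89

Width reduced by factor of 3.82/1.89 = 2.02.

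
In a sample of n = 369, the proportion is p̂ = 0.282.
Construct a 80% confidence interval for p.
(0.252, 0.312)

Proportion CI:
SE = √(p̂(1-p̂)/n) = √(0.282 · 0.718 / 369) = 0.02342

z* = 1.282
Margin = z* · SE = 1.282 · 0.02342 = 0.0300

CI: 0.282 ± 0.0300 = (0.252, 0.312)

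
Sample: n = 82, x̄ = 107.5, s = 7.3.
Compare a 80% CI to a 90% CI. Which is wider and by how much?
90% CI is wider by 0.60

df = 81
80% CI: t* = 1.292, (106.46, 108.54), width = 2 · t* · s/√n = 2.08
90% CI: t* = 1.664, (106.16, 108.84), width = 2 · t* · s/√n = 2.68

The 90% CI is wider by 2.68 - 2.08 = 0.60.
Higher confidence requires a wider interval.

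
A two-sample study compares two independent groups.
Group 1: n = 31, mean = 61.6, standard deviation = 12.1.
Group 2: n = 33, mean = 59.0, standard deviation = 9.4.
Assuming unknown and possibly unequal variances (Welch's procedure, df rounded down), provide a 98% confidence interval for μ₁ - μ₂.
(-3.92, 9.12)

Difference: x̄₁ - x̄₂ = 2.60
SE = √(s₁²/n₁ + s₂²/n₂) = √(12.1²/31 + 9.4²/33) = 2.7204
df = 56.60 → 56 (Welch–Satterthwaite, rounded down)
t* = 2.395

CI: 2.60 ± 2.395 · 2.7204 = 2.60 ± 6.52 = (-3.92, 9.12)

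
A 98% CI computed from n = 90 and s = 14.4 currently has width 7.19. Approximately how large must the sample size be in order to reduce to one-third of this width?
n ≈ 810

CI width ∝ 1/√n
To reduce width by factor 3, need √n to grow by 3 → need 3² = 9 times as many samples.

Current: n = 90, width = 7.19
New: n = 810, width ≈ 2.36

Width reduced by factor of 7.19/2.36 = 3.05.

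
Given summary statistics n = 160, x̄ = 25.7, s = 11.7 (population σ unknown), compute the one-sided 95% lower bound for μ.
μ ≥ 24.17

Lower bound (one-sided):
t* = 1.654 (one-sided for 95%)
Lower bound = x̄ - t* · s/√n = 25.7 - 1.654 · 11.7/√160 = 24.17

We are 95% confident that μ ≥ 24.17.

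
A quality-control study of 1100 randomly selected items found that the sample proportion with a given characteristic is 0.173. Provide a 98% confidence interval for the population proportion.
(0.146, 0.200)

Proportion CI:
SE = √(p̂(1-p̂)/n) = √(0.173 · 0.827 / 1100) = 0.01140

z* = 2.326
Margin = z* · SE = 2.326 · 0.01140 = 0.0265

CI: 0.173 ± 0.0265 = (0.146, 0.200)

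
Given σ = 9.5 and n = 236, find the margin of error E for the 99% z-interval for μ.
Margin of error = 1.59

Margin of error = z* · σ/√n
= 2.576 · 9.5/√236
= 2.576 · 9.5/15.3623
= 1.59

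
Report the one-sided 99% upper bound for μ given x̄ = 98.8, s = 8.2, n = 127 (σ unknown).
μ ≤ 100.51

Upper bound (one-sided):
t* = 2.356 (one-sided for 99%)
Upper bound = x̄ + t* · s/√n = 98.8 + 2.356 · 8.2/√127 = 100.51

We are 99% confident that μ ≤ 100.51.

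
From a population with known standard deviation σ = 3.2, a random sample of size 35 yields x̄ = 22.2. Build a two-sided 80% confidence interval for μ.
(21.51, 22.89)

z-interval (σ known):
z* = 1.282 for 80% confidence

Margin of error = z* · σ/√n = 1.282 · 3.2/√35 = 0.69

CI: (22.2 - 0.69, 22.2 + 0.69) = (21.51, 22.89)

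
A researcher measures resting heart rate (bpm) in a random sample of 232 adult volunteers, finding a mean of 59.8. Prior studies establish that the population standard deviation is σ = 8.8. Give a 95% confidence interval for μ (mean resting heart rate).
(58.67, 60.93)

z-interval (σ known):
z* = 1.960 for 95% confidence

Margin of error = z* · σ/√n = 1.960 · 8.8/√232 = 1.13

CI: (59.8 - 1.13, 59.8 + 1.13) = (58.67, 60.93)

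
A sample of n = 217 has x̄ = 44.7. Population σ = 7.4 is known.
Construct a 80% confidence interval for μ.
(44.06, 45.34)

z-interval (σ known):
z* = 1.282 for 80% confidence

Margin of error = z* · σ/√n = 1.282 · 7.4/√217 = 0.64

CI: (44.7 - 0.64, 44.7 + 0.64) = (44.06, 45.34)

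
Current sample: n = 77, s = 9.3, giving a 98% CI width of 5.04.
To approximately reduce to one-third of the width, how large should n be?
n ≈ 693

CI width ∝ 1/√n
To reduce width by factor 3, need √n to grow by 3 → need 3² = 9 times as many samples.

Current: n = 77, width = 5.04
New: n = 693, width ≈ 1.65

Width reduced by factor of 5.04/1.65 = 3.05.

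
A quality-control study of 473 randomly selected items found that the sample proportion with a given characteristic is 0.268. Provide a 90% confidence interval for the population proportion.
(0.234, 0.302)

Proportion CI:
SE = √(p̂(1-p̂)/n) = √(0.268 · 0.732 / 473) = 0.02037

z* = 1.645
Margin = z* · SE = 1.645 · 0.02037 = 0.0335

CI: 0.268 ± 0.0335 = (0.234, 0.302)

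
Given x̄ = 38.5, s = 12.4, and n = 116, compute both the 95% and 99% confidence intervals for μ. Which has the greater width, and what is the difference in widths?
99% CI is wider by 1.47

df = 115
95% CI: t* = 1.981, (36.22, 40.78), width = 2 · t* · s/√n = 4.56
99% CI: t* = 2.619, (35.48, 41.52), width = 2 · t* · s/√n = 6.03

The 99% CI is wider by 6.03 - 4.56 = 1.47.
Higher confidence requires a wider interval.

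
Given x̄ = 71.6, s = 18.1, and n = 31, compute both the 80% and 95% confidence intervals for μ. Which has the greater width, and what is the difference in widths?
95% CI is wider by 4.76

df = 30
80% CI: t* = 1.310, (67.34, 75.86), width = 2 · t* · s/√n = 8.52
95% CI: t* = 2.042, (64.96, 78.24), width = 2 · t* · s/√n = 13.28

The 95% CI is wider by 13.28 - 8.52 = 4.76.
Higher confidence requires a wider interval.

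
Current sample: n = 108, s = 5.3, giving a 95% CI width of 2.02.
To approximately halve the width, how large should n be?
n ≈ 432

CI width ∝ 1/√n
To reduce width by factor 2, need √n to grow by 2 → need 2² = 4 times as many samples.

Current: n = 108, width = 2.02
New: n = 432, width ≈ 1.00

Width reduced by factor of 2.02/1.00 = 2.02.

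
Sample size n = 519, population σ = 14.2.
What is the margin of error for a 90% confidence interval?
Margin of error = 1.03

Margin of error = z* · σ/√n
= 1.645 · 14.2/√519
= 1.645 · 14.2/22.7816
= 1.03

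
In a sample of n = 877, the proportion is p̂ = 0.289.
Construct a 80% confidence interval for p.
(0.269, 0.309)

Proportion CI:
SE = √(p̂(1-p̂)/n) = √(0.289 · 0.711 / 877) = 0.01531

z* = 1.282
Margin = z* · SE = 1.282 · 0.01531 = 0.0196

CI: 0.289 ± 0.0196 = (0.269, 0.309)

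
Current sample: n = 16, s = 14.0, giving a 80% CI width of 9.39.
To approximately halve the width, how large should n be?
n ≈ 64

CI width ∝ 1/√n
To reduce width by factor 2, need √n to grow by 2 → need 2² = 4 times as many samples.

Current: n = 16, width = 9.39
New: n = 64, width ≈ 4.53

Width reduced by factor of 9.39/4.53 = 2.07.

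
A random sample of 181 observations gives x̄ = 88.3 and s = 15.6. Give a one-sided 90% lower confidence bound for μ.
μ ≥ 86.81

Lower bound (one-sided):
t* = 1.286 (one-sided for 90%)
Lower bound = x̄ - t* · s/√n = 88.3 - 1.286 · 15.6/√181 = 86.81

We are 90% confident that μ ≥ 86.81.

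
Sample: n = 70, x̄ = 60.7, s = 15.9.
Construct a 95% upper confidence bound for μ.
μ ≤ 63.87

Upper bound (one-sided):
t* = 1.667 (one-sided for 95%)
Upper bound = x̄ + t* · s/√n = 60.7 + 1.667 · 15.9/√70 = 63.87

We are 95% confident that μ ≤ 63.87.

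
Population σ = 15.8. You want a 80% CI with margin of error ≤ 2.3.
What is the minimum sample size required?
n ≥ 78

For margin E ≤ 2.3:
n ≥ (z* · σ / E)²
n ≥ (1.282 · 15.8 / 2.3)²
n ≥ 77.56

Minimum n = 78 (rounding up)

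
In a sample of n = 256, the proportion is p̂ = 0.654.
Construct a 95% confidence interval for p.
(0.596, 0.712)

Proportion CI:
SE = √(p̂(1-p̂)/n) = √(0.654 · 0.346 / 256) = 0.02973

z* = 1.960
Margin = z* · SE = 1.960 · 0.02973 = 0.0583

CI: 0.654 ± 0.0583 = (0.596, 0.712)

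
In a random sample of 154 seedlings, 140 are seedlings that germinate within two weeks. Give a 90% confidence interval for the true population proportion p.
(0.871, 0.947)

Proportion CI:
p̂ = 140/154 = 0.90909
SE = √(p̂(1-p̂)/n) = √(0.90909 · 0.09091 / 154) = 0.02317

z* = 1.645
Margin = z* · SE = 1.645 · 0.02317 = 0.0381

CI: 0.90909 ± 0.0381 = (0.871, 0.947)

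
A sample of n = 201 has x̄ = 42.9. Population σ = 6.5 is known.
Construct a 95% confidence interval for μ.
(42.00, 43.80)

z-interval (σ known):
z* = 1.960 for 95% confidence

Margin of error = z* · σ/√n = 1.960 · 6.5/√201 = 0.90

CI: (42.9 - 0.90, 42.9 + 0.90) = (42.00, 43.80)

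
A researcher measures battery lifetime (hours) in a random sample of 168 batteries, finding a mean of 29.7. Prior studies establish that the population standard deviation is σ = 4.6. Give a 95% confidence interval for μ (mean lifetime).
(29.00, 30.40)

z-interval (σ known):
z* = 1.960 for 95% confidence

Margin of error = z* · σ/√n = 1.960 · 4.6/√168 = 0.70

CI: (29.7 - 0.70, 29.7 + 0.70) = (29.00, 30.40)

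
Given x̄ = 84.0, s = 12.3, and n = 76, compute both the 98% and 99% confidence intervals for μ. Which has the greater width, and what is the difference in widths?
99% CI is wider by 0.75

df = 75
98% CI: t* = 2.377, (80.65, 87.35), width = 2 · t* · s/√n = 6.71
99% CI: t* = 2.643, (80.27, 87.73), width = 2 · t* · s/√n = 7.46

The 99% CI is wider by 7.46 - 6.71 = 0.75.
Higher confidence requires a wider interval.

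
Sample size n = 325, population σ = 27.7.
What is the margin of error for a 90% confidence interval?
Margin of error = 2.53

Margin of error = z* · σ/√n
= 1.645 · 27.7/√325
= 1.645 · 27.7/18.0278
= 2.53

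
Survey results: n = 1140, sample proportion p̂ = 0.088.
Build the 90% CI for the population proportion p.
(0.074, 0.102)

Proportion CI:
SE = √(p̂(1-p̂)/n) = √(0.088 · 0.912 / 1140) = 0.00839

z* = 1.645
Margin = z* · SE = 1.645 · 0.00839 = 0.0138

CI: 0.088 ± 0.0138 = (0.074, 0.102)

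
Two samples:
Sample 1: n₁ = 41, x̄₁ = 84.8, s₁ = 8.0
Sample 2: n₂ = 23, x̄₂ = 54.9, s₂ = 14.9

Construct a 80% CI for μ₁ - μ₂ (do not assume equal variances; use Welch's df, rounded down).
(25.51, 34.29)

Difference: x̄₁ - x̄₂ = 29.90
SE = √(s₁²/n₁ + s₂²/n₂) = √(8.0²/41 + 14.9²/23) = 3.3487
df = 29.27 → 29 (Welch–Satterthwaite, rounded down)
t* = 1.311

CI: 29.90 ± 1.311 · 3.3487 = 29.90 ± 4.39 = (25.51, 34.29)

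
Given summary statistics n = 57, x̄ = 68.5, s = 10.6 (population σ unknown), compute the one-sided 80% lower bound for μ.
μ ≥ 67.31

Lower bound (one-sided):
t* = 0.848 (one-sided for 80%)
Lower bound = x̄ - t* · s/√n = 68.5 - 0.848 · 10.6/√57 = 67.31

We are 80% confident that μ ≥ 67.31.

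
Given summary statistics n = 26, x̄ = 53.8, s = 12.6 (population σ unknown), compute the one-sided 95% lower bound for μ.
μ ≥ 49.58

Lower bound (one-sided):
t* = 1.708 (one-sided for 95%)
Lower bound = x̄ - t* · s/√n = 53.8 - 1.708 · 12.6/√26 = 49.58

We are 95% confident that μ ≥ 49.58.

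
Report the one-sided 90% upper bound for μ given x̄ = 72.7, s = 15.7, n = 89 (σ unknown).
μ ≤ 74.85

Upper bound (one-sided):
t* = 1.291 (one-sided for 90%)
Upper bound = x̄ + t* · s/√n = 72.7 + 1.291 · 15.7/√89 = 74.85

We are 90% confident that μ ≤ 74.85.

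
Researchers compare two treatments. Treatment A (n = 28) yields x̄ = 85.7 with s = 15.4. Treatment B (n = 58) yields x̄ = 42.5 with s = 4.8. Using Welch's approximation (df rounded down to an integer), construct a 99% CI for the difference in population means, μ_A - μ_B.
(34.99, 51.41)

Difference: x̄₁ - x̄₂ = 43.20
SE = √(s₁²/n₁ + s₂²/n₂) = √(15.4²/28 + 4.8²/58) = 2.9778
df = 29.56 → 29 (Welch–Satterthwaite, rounded down)
t* = 2.756

CI: 43.20 ± 2.756 · 2.9778 = 43.20 ± 8.21 = (34.99, 51.41)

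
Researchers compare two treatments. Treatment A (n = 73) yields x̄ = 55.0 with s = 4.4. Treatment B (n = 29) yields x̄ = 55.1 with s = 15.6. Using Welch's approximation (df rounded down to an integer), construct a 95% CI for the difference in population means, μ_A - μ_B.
(-6.12, 5.92)

Difference: x̄₁ - x̄₂ = -0.10
SE = √(s₁²/n₁ + s₂²/n₂) = √(4.4²/73 + 15.6²/29) = 2.9423
df = 29.79 → 29 (Welch–Satterthwaite, rounded down)
t* = 2.045

CI: -0.10 ± 2.045 · 2.9423 = -0.10 ± 6.02 = (-6.12, 5.92)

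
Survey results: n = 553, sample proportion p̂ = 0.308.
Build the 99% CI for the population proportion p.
(0.257, 0.359)

Proportion CI:
SE = √(p̂(1-p̂)/n) = √(0.308 · 0.692 / 553) = 0.01963

z* = 2.576
Margin = z* · SE = 2.576 · 0.01963 = 0.0506

CI: 0.308 ± 0.0506 = (0.257, 0.359)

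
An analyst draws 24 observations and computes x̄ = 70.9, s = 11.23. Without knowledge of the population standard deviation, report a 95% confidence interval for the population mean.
(66.16, 75.64)

t-interval (σ unknown):
df = n - 1 = 23
t* = 2.069 for 95% confidence

Margin of error = t* · s/√n = 2.069 · 11.23/√24 = 4.74

CI: (66.16, 75.64)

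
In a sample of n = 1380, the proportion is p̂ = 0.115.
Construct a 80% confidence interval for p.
(0.104, 0.126)

Proportion CI:
SE = √(p̂(1-p̂)/n) = √(0.115 · 0.885 / 1380) = 0.00859

z* = 1.282
Margin = z* · SE = 1.282 · 0.00859 = 0.0110

CI: 0.115 ± 0.0110 = (0.104, 0.126)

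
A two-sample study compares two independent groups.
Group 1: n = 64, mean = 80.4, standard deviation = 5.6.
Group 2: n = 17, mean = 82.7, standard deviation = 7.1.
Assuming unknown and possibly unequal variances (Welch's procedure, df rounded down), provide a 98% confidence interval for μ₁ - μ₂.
(-6.98, 2.38)

Difference: x̄₁ - x̄₂ = -2.30
SE = √(s₁²/n₁ + s₂²/n₂) = √(5.6²/64 + 7.1²/17) = 1.8588
df = 21.58 → 21 (Welch–Satterthwaite, rounded down)
t* = 2.518

CI: -2.30 ± 2.518 · 1.8588 = -2.30 ± 4.68 = (-6.98, 2.38)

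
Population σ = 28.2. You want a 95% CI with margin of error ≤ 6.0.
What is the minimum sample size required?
n ≥ 85

For margin E ≤ 6.0:
n ≥ (z* · σ / E)²
n ≥ (1.960 · 28.2 / 6.0)²
n ≥ 84.86

Minimum n = 85 (rounding up)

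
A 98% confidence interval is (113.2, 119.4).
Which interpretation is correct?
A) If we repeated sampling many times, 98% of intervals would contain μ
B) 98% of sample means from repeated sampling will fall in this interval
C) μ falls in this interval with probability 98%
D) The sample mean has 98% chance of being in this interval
A

A) Correct — this is the frequentist long-run coverage interpretation.
B) Wrong — coverage applies to intervals containing μ, not to future x̄ values.
C) Wrong — μ is fixed; the randomness lives in the interval, not in μ.
D) Wrong — x̄ is observed and sits in the interval by construction.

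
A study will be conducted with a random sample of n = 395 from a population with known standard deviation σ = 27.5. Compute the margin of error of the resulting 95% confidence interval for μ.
Margin of error = 2.71

Margin of error = z* · σ/√n
= 1.960 · 27.5/√395
= 1.960 · 27.5/19.8746
= 2.71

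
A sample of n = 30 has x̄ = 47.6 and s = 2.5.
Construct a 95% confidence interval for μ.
(46.67, 48.53)

t-interval (σ unknown):
df = n - 1 = 29
t* = 2.045 for 95% confidence

Margin of error = t* · s/√n = 2.045 · 2.5/√30 = 0.93

CI: (46.67, 48.53)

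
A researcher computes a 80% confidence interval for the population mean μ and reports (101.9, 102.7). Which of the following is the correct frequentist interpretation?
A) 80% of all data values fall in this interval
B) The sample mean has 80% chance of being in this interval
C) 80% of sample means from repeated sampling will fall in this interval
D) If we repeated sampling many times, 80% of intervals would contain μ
D

A) Wrong — a CI is about the parameter μ, not individual data values.
B) Wrong — x̄ is observed and sits in the interval by construction.
C) Wrong — coverage applies to intervals containing μ, not to future x̄ values.
D) Correct — this is the frequentist long-run coverage interpretation.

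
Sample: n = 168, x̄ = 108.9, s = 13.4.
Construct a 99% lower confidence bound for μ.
μ ≥ 106.47

Lower bound (one-sided):
t* = 2.349 (one-sided for 99%)
Lower bound = x̄ - t* · s/√n = 108.9 - 2.349 · 13.4/√168 = 106.47

We are 99% confident that μ ≥ 106.47.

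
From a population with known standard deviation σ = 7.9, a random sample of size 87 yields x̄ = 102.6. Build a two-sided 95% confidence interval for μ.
(100.94, 104.26)

z-interval (σ known):
z* = 1.960 for 95% confidence

Margin of error = z* · σ/√n = 1.960 · 7.9/√87 = 1.66

CI: (102.6 - 1.66, 102.6 + 1.66) = (100.94, 104.26)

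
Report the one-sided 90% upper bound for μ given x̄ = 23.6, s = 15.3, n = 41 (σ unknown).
μ ≤ 26.71

Upper bound (one-sided):
t* = 1.303 (one-sided for 90%)
Upper bound = x̄ + t* · s/√n = 23.6 + 1.303 · 15.3/√41 = 26.71

We are 90% confident that μ ≤ 26.71.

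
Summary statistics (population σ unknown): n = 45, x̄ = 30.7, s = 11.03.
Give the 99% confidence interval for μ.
(26.27, 35.13)

t-interval (σ unknown):
df = n - 1 = 44
t* = 2.692 for 99% confidence

Margin of error = t* · s/√n = 2.692 · 11.03/√45 = 4.43

CI: (26.27, 35.13)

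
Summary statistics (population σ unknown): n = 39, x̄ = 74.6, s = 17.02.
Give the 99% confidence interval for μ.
(67.21, 81.99)

t-interval (σ unknown):
df = n - 1 = 38
t* = 2.712 for 99% confidence

Margin of error = t* · s/√n = 2.712 · 17.02/√39 = 7.39

CI: (67.21, 81.99)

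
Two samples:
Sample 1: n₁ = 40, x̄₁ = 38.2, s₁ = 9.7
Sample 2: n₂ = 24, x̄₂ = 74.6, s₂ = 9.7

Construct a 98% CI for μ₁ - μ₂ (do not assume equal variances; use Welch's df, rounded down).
(-42.43, -30.37)

Difference: x̄₁ - x̄₂ = -36.40
SE = √(s₁²/n₁ + s₂²/n₂) = √(9.7²/40 + 9.7²/24) = 2.5045
df = 48.57 → 48 (Welch–Satterthwaite, rounded down)
t* = 2.407

CI: -36.40 ± 2.407 · 2.5045 = -36.40 ± 6.03 = (-42.43, -30.37)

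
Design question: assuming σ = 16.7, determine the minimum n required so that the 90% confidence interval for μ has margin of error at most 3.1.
n ≥ 79

For margin E ≤ 3.1:
n ≥ (z* · σ / E)²
n ≥ (1.645 · 16.7 / 3.1)²
n ≥ 78.53

Minimum n = 79 (rounding up)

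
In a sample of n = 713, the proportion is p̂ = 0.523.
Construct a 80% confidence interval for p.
(0.499, 0.547)

Proportion CI:
SE = √(p̂(1-p̂)/n) = √(0.523 · 0.477 / 713) = 0.01871

z* = 1.282
Margin = z* · SE = 1.282 · 0.01871 = 0.0240

CI: 0.523 ± 0.0240 = (0.499, 0.547)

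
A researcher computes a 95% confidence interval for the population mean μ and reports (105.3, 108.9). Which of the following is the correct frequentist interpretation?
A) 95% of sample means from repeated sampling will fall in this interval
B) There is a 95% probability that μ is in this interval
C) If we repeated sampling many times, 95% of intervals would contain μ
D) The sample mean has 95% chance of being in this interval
C

A) Wrong — coverage applies to intervals containing μ, not to future x̄ values.
B) Wrong — μ is fixed; the randomness lives in the interval, not in μ.
C) Correct — this is the frequentist long-run coverage interpretation.
D) Wrong — x̄ is observed and sits in the interval by construction.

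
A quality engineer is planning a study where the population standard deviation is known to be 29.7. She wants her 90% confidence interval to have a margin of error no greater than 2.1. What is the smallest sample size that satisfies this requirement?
n ≥ 542

For margin E ≤ 2.1:
n ≥ (z* · σ / E)²
n ≥ (1.645 · 29.7 / 2.1)²
n ≥ 541.26

Minimum n = 542 (rounding up)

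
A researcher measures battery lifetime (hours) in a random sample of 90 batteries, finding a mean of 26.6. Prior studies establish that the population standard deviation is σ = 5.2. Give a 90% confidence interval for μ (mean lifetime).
(25.70, 27.50)

z-interval (σ known):
z* = 1.645 for 90% confidence

Margin of error = z* · σ/√n = 1.645 · 5.2/√90 = 0.90

CI: (26.6 - 0.90, 26.6 + 0.90) = (25.70, 27.50)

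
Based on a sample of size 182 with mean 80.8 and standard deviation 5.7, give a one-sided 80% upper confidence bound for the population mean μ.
μ ≤ 81.16

Upper bound (one-sided):
t* = 0.844 (one-sided for 80%)
Upper bound = x̄ + t* · s/√n = 80.8 + 0.844 · 5.7/√182 = 81.16

We are 80% confident that μ ≤ 81.16.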